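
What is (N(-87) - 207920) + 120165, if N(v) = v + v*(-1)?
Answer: -87755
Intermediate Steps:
N(v) = 0 (N(v) = v - v = 0)
(N(-87) - 207920) + 120165 = (0 - 207920) + 120165 = -207920 + 120165 = -87755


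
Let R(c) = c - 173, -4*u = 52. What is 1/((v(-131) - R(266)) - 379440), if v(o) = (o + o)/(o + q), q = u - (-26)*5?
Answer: -7/2656600 ≈ -2.6349e-6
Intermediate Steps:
u = -13 (u = -¼*52 = -13)
q = 117 (q = -13 - (-26)*5 = -13 - 1*(-130) = -13 + 130 = 117)
v(o) = 2*o/(117 + o) (v(o) = (o + o)/(o + 117) = (2*o)/(117 + o) = 2*o/(117 + o))
R(c) = -173 + c
1/((v(-131) - R(266)) - 379440) = 1/((2*(-131)/(117 - 131) - (-173 + 266)) - 379440) = 1/((2*(-131)/(-14) - 1*93) - 379440) = 1/((2*(-131)*(-1/14) - 93) - 379440) = 1/((131/7 - 93) - 379440) = 1/(-520/7 - 379440) = 1/(-2656600/7) = -7/2656600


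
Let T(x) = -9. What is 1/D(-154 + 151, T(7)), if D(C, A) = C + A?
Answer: -1/12 ≈ -0.083333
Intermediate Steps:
D(C, A) = A + C
1/D(-154 + 151, T(7)) = 1/(-9 + (-154 + 151)) = 1/(-9 - 3) = 1/(-12) = -1/12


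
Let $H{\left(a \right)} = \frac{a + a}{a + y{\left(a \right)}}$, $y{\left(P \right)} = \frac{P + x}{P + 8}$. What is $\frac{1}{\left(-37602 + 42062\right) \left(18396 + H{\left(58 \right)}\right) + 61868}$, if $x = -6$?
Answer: $\frac{97}{7965332360} \approx 1.2178 \cdot 10^{-8}$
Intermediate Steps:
$y{\left(P \right)} = \frac{-6 + P}{8 + P}$ ($y{\left(P \right)} = \frac{P - 6}{P + 8} = \frac{-6 + P}{8 + P}$)
$H{\left(a \right)} = \frac{2 a}{a + \frac{-6 + a}{8 + a}}$ ($H{\left(a \right)} = \frac{a + a}{a + \frac{-6 + a}{8 + a}} = \frac{2 a}{a + \frac{-6 + a}{8 + a}}$)
$\frac{1}{\left(-37602 + 42062\right) \left(18396 + H{\left(58 \right)}\right) + 61868} = \frac{1}{\left(-37602 + 42062\right) \left(18396 + 2 \cdot 58 \frac{1}{-6 + 58 + 58 \left(8 + 58\right)} \left(8 + 58\right)\right) + 61868} = \frac{1}{4460 \left(18396 + 2 \cdot 58 \frac{1}{-6 + 58 + 58 \cdot 66} \cdot 66\right) + 61868} = \frac{1}{4460 \left(18396 + 2 \cdot 58 \frac{1}{-6 + 58 + 3828} \cdot 66\right) + 61868} = \frac{1}{4460 \left(18396 + 2 \cdot 58 \cdot \frac{1}{3880} \cdot 66\right) + 61868} = \frac{1}{4460 \left(18396 + \frac{957}{485}\right) + 61868} = \frac{1}{4460 \cdot \frac{8923017}{485} + 61868} = \frac{1}{\frac{7959331164}{97} + 61868} = \frac{1}{\frac{7965332360}{97}} = \frac{97}{7965332360}$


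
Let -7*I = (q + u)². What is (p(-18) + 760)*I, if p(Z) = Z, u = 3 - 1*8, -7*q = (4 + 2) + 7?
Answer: -244224/49 ≈ -4984.2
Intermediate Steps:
q = -13/7 (q = -((4 + 2) + 7)/7 = -(6 + 7)/7 = -⅐*13 = -13/7 ≈ -1.8571)
u = -5 (u = 3 - 8 = -5)
I = -2304/343 (I = -(-13/7 - 5)²/7 = -(-48/7)²/7 = -⅐*2304/49 = -2304/343 ≈ -6.7172)
(p(-18) + 760)*I = (-18 + 760)*(-2304/343) = 742*(-2304/343) = -244224/49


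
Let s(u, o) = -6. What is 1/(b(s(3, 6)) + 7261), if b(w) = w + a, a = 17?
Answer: 1/7272 ≈ 0.00013751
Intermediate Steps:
b(w) = 17 + w (b(w) = w + 17 = 17 + w)
1/(b(s(3, 6)) + 7261) = 1/((17 - 6) + 7261) = 1/(11 + 7261) = 1/7272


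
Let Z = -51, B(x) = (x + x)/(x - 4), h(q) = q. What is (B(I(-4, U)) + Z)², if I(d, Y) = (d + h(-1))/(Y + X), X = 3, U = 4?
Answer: 2798929/1089 ≈ 2570.2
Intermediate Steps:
I(d, Y) = (-1 + d)/(3 + Y) (I(d, Y) = (d - 1)/(Y + 3) = (-1 + d)/(3 + Y))
B(x) = 2*x/(-4 + x) (B(x) = (2*x)/(-4 + x) = 2*x/(-4 + x))
(B(I(-4, U)) + Z)² = (2*((-1 - 4)/(3 + 4))/(-4 + (-1 - 4)/(3 + 4)) - 51)² = (2*(-5/7)/(-4 - 5/7) - 51)² = (2*(-5/7)/(-33/7) - 51)² = (2*(-5/7)*(-7/33) - 51)² = (10/33 - 51)² = (-1673/33)² = 2798929/1089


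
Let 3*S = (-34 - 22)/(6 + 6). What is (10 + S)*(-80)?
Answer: -6080/9 ≈ -675.56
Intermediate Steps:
S = -14/9 (S = ((-34 - 22)/(6 + 6))/3 = (-56/12)/3 = (-56*1/12)/3 = (1/3)*(-14/3) = -14/9 ≈ -1.5556)
(10 + S)*(-80) = (10 - 14/9)*(-80) = (76/9)*(-80) = -6080/9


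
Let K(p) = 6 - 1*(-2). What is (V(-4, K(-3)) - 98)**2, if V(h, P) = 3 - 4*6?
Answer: 14161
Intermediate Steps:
K(p) = 8 (K(p) = 6 + 2 = 8)
V(h, P) = -21 (V(h, P) = 3 - 24 = -21)
(V(-4, K(-3)) - 98)**2 = (-21 - 98)**2 = (-119)**2 = 14161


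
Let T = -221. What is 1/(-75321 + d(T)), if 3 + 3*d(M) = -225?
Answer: -1/75397 ≈ -1.3263e-5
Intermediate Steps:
d(M) = -76 (d(M) = -1 + (⅓)*(-225) = -1 - 75 = -76)
1/(-75321 + d(T)) = 1/(-75321 - 76) = 1/(-75397) = -1/75397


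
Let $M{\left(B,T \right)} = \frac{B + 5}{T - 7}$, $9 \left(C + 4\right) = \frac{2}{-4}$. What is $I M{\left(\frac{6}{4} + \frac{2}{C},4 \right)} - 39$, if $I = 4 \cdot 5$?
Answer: $- \frac{17311}{219} \approx -79.046$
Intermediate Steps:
$C = - \frac{73}{18}$ ($C = -4 + \frac{2 \frac{1}{-4}}{9} = -4 + \frac{2 \left(- \frac{1}{4}\right)}{9} = -4 + \frac{1}{9} \left(- \frac{1}{2}\right) = -4 - \frac{1}{18} = - \frac{73}{18} \approx -4.0556$)
$I = 20$
$M{\left(B,T \right)} = \frac{5 + B}{-7 + T}$
$I M{\left(\frac{6}{4} + \frac{2}{C},4 \right)} - 39 = 20 \frac{5 + \left(\frac{6}{4} + \frac{2}{- \frac{73}{18}}\right)}{-7 + 4} - 39 = 20 \frac{5 + \left(6 \cdot \frac{1}{4} + 2 \left(- \frac{18}{73}\right)\right)}{-3} - 39 = 20 \left(- \frac{5 + \left(\frac{3}{2} - \frac{36}{73}\right)}{3}\right) - 39 = 20 \left(- \frac{5 + \frac{147}{146}}{3}\right) - 39 = 20 \left(\left(- \frac{1}{3}\right) \frac{877}{146}\right) - 39 = 20 \left(- \frac{877}{438}\right) - 39 = - \frac{8770}{219} - 39 = - \frac{17311}{219}$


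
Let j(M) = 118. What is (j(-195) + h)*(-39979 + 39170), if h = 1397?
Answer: -1225635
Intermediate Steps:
(j(-195) + h)*(-39979 + 39170) = (118 + 1397)*(-39979 + 39170) = 1515*(-809) = -1225635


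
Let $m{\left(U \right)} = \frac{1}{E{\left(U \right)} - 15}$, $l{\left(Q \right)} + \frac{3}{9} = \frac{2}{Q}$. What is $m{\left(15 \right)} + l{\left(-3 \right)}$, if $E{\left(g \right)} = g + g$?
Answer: $- \frac{14}{15} \approx -0.93333$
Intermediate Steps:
$E{\left(g \right)} = 2 g$
$l{\left(Q \right)} = - \frac{1}{3} + \frac{2}{Q}$
$m{\left(U \right)} = \frac{1}{-15 + 2 U}$ ($m{\left(U \right)} = \frac{1}{2 U - 15} = \frac{1}{-15 + 2 U}$)
$m{\left(15 \right)} + l{\left(-3 \right)} = \frac{1}{-15 + 2 \cdot 15} + \frac{6 - -3}{3 \left(-3\right)} = \frac{1}{-15 + 30} + \frac{1}{3} \left(- \frac{1}{3}\right) \left(6 + 3\right) = \frac{1}{15} + \frac{1}{3} \left(- \frac{1}{3}\right) 9 = \frac{1}{15} - 1 = - \frac{14}{15}$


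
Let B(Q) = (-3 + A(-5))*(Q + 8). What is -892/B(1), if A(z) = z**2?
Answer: -446/99 ≈ -4.5051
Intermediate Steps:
B(Q) = 176 + 22*Q (B(Q) = (-3 + (-5)**2)*(Q + 8) = (-3 + 25)*(8 + Q) = 22*(8 + Q) = 176 + 22*Q)
-892/B(1) = -892/(176 + 22*1) = -892/(176 + 22) = -892/198 = -892*1/198 = -446/99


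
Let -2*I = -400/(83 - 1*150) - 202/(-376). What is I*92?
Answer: -1885241/6298 ≈ -299.34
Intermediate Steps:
I = -81967/25192 (I = -(-400/(83 - 1*150) - 202/(-376))/2 = -(-400/(83 - 150) - 202*(-1/376))/2 = -(-400/(-67) + 101/188)/2 = -(-400*(-1/67) + 101/188)/2 = -(400/67 + 101/188)/2 = -½*81967/12596 = -81967/25192 ≈ -3.2537)
I*92 = -81967/25192*92 = -1885241/6298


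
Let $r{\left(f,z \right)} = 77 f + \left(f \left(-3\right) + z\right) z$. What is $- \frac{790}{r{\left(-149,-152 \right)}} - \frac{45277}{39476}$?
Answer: $- \frac{2518497661}{2223011988} \approx -1.1329$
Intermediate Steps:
$r{\left(f,z \right)} = 77 f + z \left(z - 3 f\right)$ ($r{\left(f,z \right)} = 77 f + \left(- 3 f + z\right) z = 77 f + \left(z - 3 f\right) z = 77 f + z \left(z - 3 f\right)$)
$- \frac{790}{r{\left(-149,-152 \right)}} - \frac{45277}{39476} = - \frac{790}{\left(-152\right)^{2} + 77 \left(-149\right) - \left(-447\right) \left(-152\right)} - \frac{45277}{39476} = - \frac{790}{23104 - 11473 - 67944} - \frac{45277}{39476} = - \frac{790}{-56313} - \frac{45277}{39476} = \left(-790\right) \left(- \frac{1}{56313}\right) - \frac{45277}{39476} = \frac{790}{56313} - \frac{45277}{39476} = - \frac{2518497661}{2223011988}$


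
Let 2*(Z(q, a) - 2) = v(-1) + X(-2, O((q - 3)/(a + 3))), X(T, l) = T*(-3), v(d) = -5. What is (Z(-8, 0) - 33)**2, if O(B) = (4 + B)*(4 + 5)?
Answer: 3721/4 ≈ 930.25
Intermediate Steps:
O(B) = 36 + 9*B (O(B) = (4 + B)*9 = 36 + 9*B)
X(T, l) = -3*T
Z(q, a) = 5/2 (Z(q, a) = 2 + (-5 - 3*(-2))/2 = 2 + (-5 + 6)/2 = 2 + (1/2)*1 = 2 + 1/2 = 5/2)
(Z(-8, 0) - 33)**2 = (5/2 - 33)**2 = (-61/2)**2 = 3721/4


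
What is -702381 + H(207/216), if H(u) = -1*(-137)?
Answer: -702244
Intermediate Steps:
H(u) = 137
-702381 + H(207/216) = -702381 + 137 = -702244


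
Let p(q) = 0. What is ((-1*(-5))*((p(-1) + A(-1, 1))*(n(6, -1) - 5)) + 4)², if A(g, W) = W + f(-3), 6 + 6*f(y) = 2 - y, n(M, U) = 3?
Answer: 169/9 ≈ 18.778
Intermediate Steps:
f(y) = -⅔ - y/6 (f(y) = -1 + (2 - y)/6 = -1 + (⅓ - y/6) = -⅔ - y/6)
A(g, W) = -⅙ + W (A(g, W) = W + (-⅔ - ⅙*(-3)) = W + (-⅔ + ½) = W - ⅙ = -⅙ + W)
((-1*(-5))*((p(-1) + A(-1, 1))*(n(6, -1) - 5)) + 4)² = ((-1*(-5))*((0 + (-⅙ + 1))*(3 - 5)) + 4)² = (5*((0 + ⅚)*(-2)) + 4)² = (5*((⅚)*(-2)) + 4)² = (5*(-5/3) + 4)² = (-25/3 + 4)² = (-13/3)² = 169/9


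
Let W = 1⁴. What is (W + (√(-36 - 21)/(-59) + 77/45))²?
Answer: 51695779/7049025 - 244*I*√57/2655 ≈ 7.3337 - 0.69385*I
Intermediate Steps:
W = 1
(W + (√(-36 - 21)/(-59) + 77/45))² = (1 + (√(-36 - 21)/(-59) + 77/45))² = (1 + (√(-57)*(-1/59) + 77*(1/45)))² = (1 + ((I*√57)*(-1/59) + 77/45))² = (1 + (-I*√57/59 + 77/45))² = (1 + (77/45 - I*√57/59))² = (122/45 - I*√57/59)²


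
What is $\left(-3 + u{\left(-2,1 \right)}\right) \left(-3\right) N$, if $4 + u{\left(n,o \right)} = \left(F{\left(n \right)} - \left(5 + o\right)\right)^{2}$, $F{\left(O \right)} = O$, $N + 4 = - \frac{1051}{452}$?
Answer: $\frac{488889}{452} \approx 1081.6$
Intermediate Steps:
$N = - \frac{2859}{452}$ ($N = -4 - \frac{1051}{452} = - \frac{2859}{452} \approx -6.3252$)
$u{\left(n,o \right)} = -4 + \left(-5 + n - o\right)^{2}$ ($u{\left(n,o \right)} = -4 + \left(n - \left(5 + o\right)\right)^{2} = -4 + \left(-5 + n - o\right)^{2}$)
$\left(-3 + u{\left(-2,1 \right)}\right) \left(-3\right) N = \left(-3 - \left(4 - \left(5 + 1 - -2\right)^{2}\right)\right) \left(-3\right) \left(- \frac{2859}{452}\right) = \left(-3 - \left(4 - \left(5 + 1 + 2\right)^{2}\right)\right) \left(-3\right) \left(- \frac{2859}{452}\right) = \left(-3 - \left(4 - 8^{2}\right)\right) \left(-3\right) \left(- \frac{2859}{452}\right) = \left(-3 + \left(-4 + 64\right)\right) \left(-3\right) \left(- \frac{2859}{452}\right) = \left(-3 + 60\right) \left(-3\right) \left(- \frac{2859}{452}\right) = 57 \left(-3\right) \left(- \frac{2859}{452}\right) = \left(-171\right) \left(- \frac{2859}{452}\right) = \frac{488889}{452}$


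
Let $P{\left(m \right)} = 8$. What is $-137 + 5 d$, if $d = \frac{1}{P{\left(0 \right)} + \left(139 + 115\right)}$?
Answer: $- \frac{35889}{262} \approx -136.98$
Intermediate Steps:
$d = \frac{1}{262}$ ($d = \frac{1}{8 + \left(139 + 115\right)} = \frac{1}{8 + 254} = \frac{1}{262} \approx 0.0038168$)
$-137 + 5 d = -137 + 5 \cdot \frac{1}{262} = -137 + \frac{5}{262} = - \frac{35889}{262}$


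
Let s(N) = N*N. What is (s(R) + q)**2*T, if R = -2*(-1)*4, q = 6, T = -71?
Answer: -347900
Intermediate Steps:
R = 8 (R = 2*4 = 8)
s(N) = N**2
(s(R) + q)**2*T = (8**2 + 6)**2*(-71) = (64 + 6)**2*(-71) = 70**2*(-71) = 4900*(-71) = -347900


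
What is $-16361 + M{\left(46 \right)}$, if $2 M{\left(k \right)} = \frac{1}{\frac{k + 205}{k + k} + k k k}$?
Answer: $- \frac{146515421797}{8955163} \approx -16361.0$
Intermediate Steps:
$M{\left(k \right)} = \frac{1}{2 \left(k^{3} + \frac{205 + k}{2 k}\right)}$ ($M{\left(k \right)} = \frac{1}{2 \left(\frac{k + 205}{k + k} + k k k\right)} = \frac{1}{2 \left(\frac{205 + k}{2 k} + k^{2} k\right)} = \frac{1}{2 \left(\left(205 + k\right) \frac{1}{2 k} + k^{3}\right)} = \frac{1}{2 \left(\frac{205 + k}{2 k} + k^{3}\right)} = \frac{1}{2 \left(k^{3} + \frac{205 + k}{2 k}\right)}$)
$-16361 + M{\left(46 \right)} = -16361 + \frac{46}{205 + 46 + 2 \cdot 46^{4}} = -16361 + \frac{46}{205 + 46 + 2 \cdot 4477456} = -16361 + \frac{46}{205 + 46 + 8954912} = -16361 + \frac{46}{8955163} = - \frac{146515421797}{8955163}$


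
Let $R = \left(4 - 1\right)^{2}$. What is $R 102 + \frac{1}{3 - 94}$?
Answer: $\frac{83537}{91} \approx 917.99$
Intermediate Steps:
$R = 9$ ($R = 3^{2} = 9$)
$R 102 + \frac{1}{3 - 94} = 9 \cdot 102 + \frac{1}{3 - 94} = 918 + \frac{1}{-91} = 918 - \frac{1}{91} = \frac{83537}{91}$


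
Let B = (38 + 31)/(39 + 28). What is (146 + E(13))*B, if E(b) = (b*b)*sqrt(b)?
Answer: 10074/67 + 11661*sqrt(13)/67 ≈ 777.89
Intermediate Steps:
B = 69/67 ≈ 1.0299
E(b) = b**(5/2) (E(b) = b**2*sqrt(b) = b**(5/2))
(146 + E(13))*B = (146 + 13**(5/2))*(69/67) = (146 + 169*sqrt(13))*(69/67) = 10074/67 + 11661*sqrt(13)/67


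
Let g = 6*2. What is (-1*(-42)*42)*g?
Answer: 21168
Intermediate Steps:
g = 12
(-1*(-42)*42)*g = (-1*(-42)*42)*12 = (42*42)*12 = 1764*12 = 21168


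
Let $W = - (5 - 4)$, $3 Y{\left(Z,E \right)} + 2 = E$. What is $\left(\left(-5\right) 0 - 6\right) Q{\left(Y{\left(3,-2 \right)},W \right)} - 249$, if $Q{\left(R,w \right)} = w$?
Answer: $-243$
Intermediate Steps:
$Y{\left(Z,E \right)} = - \frac{2}{3} + \frac{E}{3}$
$W = -1$ ($W = \left(-1\right) 1 = -1$)
$\left(\left(-5\right) 0 - 6\right) Q{\left(Y{\left(3,-2 \right)},W \right)} - 249 = \left(\left(-5\right) 0 - 6\right) \left(-1\right) - 249 = \left(0 - 6\right) \left(-1\right) - 249 = \left(-6\right) \left(-1\right) - 249 = 6 - 249 = -243$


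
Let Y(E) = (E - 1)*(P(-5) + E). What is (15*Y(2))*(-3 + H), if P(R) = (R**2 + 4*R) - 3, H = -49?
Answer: -3120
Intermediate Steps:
P(R) = -3 + R**2 + 4*R
Y(E) = (-1 + E)*(2 + E) (Y(E) = (E - 1)*((-3 + (-5)**2 + 4*(-5)) + E) = (-1 + E)*((-3 + 25 - 20) + E) = (-1 + E)*(2 + E))
(15*Y(2))*(-3 + H) = (15*(-2 + 2 + 2**2))*(-3 - 49) = (15*(-2 + 2 + 4))*(-52) = (15*4)*(-52) = 60*(-52) = -3120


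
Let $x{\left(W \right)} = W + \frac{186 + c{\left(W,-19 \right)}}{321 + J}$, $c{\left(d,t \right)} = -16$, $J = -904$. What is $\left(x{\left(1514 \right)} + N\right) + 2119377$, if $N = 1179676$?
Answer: $\frac{1924230391}{583} \approx 3.3006 \cdot 10^{6}$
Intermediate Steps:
$x{\left(W \right)} = - \frac{170}{583} + W$ ($x{\left(W \right)} = W + \frac{186 - 16}{321 - 904} = W + \frac{170}{-583} = W + 170 \left(- \frac{1}{583}\right) = W - \frac{170}{583} = - \frac{170}{583} + W$)
$\left(x{\left(1514 \right)} + N\right) + 2119377 = \left(\left(- \frac{170}{583} + 1514\right) + 1179676\right) + 2119377 = \left(\frac{882492}{583} + 1179676\right) + 2119377 = \frac{688633600}{583} + 2119377 = \frac{1924230391}{583}$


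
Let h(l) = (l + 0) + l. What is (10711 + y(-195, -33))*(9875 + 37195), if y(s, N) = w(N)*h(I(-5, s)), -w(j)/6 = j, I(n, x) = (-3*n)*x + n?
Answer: -54110212830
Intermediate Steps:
I(n, x) = n - 3*n*x (I(n, x) = -3*n*x + n = n - 3*n*x)
w(j) = -6*j
h(l) = 2*l (h(l) = l + l = 2*l)
y(s, N) = -6*N*(-10 + 30*s) (y(s, N) = (-6*N)*(2*(-5*(1 - 3*s))) = (-6*N)*(2*(-5 + 15*s)) = (-6*N)*(-10 + 30*s) = -6*N*(-10 + 30*s))
(10711 + y(-195, -33))*(9875 + 37195) = (10711 + 60*(-33)*(1 - 3*(-195)))*(9875 + 37195) = (10711 + 60*(-33)*(1 + 585))*47070 = (10711 + 60*(-33)*586)*47070 = (10711 - 1160280)*47070 = -1149569*47070 = -54110212830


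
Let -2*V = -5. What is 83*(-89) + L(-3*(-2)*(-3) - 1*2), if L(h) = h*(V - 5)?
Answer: -7337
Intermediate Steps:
V = 5/2 (V = -½*(-5) = 5/2 ≈ 2.5000)
L(h) = -5*h/2 (L(h) = h*(5/2 - 5) = h*(-5/2) = -5*h/2)
83*(-89) + L(-3*(-2)*(-3) - 1*2) = 83*(-89) - 5*(-3*(-2)*(-3) - 1*2)/2 = -7387 - 5*(6*(-3) - 2)/2 = -7387 - 5*(-18 - 2)/2 = -7387 - 5/2*(-20) = -7387 + 50 = -7337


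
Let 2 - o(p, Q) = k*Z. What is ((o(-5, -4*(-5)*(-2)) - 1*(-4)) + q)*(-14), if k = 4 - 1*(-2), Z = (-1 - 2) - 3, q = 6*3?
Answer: -840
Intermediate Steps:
q = 18
Z = -6 (Z = -3 - 3 = -6)
k = 6 (k = 4 + 2 = 6)
o(p, Q) = 38 (o(p, Q) = 2 - 6*(-6) = 2 - 1*(-36) = 2 + 36 = 38)
((o(-5, -4*(-5)*(-2)) - 1*(-4)) + q)*(-14) = ((38 - 1*(-4)) + 18)*(-14) = ((38 + 4) + 18)*(-14) = (42 + 18)*(-14) = 60*(-14) = -840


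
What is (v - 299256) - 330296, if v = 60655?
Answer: -568897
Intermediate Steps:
(v - 299256) - 330296 = (60655 - 299256) - 330296 = -238601 - 330296 = -568897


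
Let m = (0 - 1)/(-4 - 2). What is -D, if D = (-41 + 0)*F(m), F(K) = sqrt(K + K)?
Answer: 41*sqrt(3)/3 ≈ 23.671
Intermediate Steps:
m = 1/6 (m = -1/(-6) = -1*(-1/6) = 1/6 ≈ 0.16667)
F(K) = sqrt(2)*sqrt(K) (F(K) = sqrt(2*K) = sqrt(2)*sqrt(K))
D = -41*sqrt(3)/3 (D = (-41 + 0)*(sqrt(2)*sqrt(1/6)) = -41*sqrt(2)*sqrt(6)/6 = -41*sqrt(3)/3 ≈ -23.671)
-D = -(-41)*sqrt(3)/3 = 41*sqrt(3)/3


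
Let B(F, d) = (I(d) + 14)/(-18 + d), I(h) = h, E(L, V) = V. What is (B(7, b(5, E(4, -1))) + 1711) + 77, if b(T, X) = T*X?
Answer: 41115/23 ≈ 1787.6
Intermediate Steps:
B(F, d) = (14 + d)/(-18 + d) (B(F, d) = (d + 14)/(-18 + d) = (14 + d)/(-18 + d))
(B(7, b(5, E(4, -1))) + 1711) + 77 = ((14 + 5*(-1))/(-18 + 5*(-1)) + 1711) + 77 = ((14 - 5)/(-18 - 5) + 1711) + 77 = (9/(-23) + 1711) + 77 = (-1/23*9 + 1711) + 77 = (-9/23 + 1711) + 77 = 39344/23 + 77 = 41115/23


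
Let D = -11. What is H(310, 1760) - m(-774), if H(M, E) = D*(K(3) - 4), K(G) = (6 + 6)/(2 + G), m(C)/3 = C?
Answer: 11698/5 ≈ 2339.6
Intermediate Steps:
m(C) = 3*C
K(G) = 12/(2 + G)
H(M, E) = 88/5 (H(M, E) = -11*(12/(2 + 3) - 4) = -11*(12/5 - 4) = -11*(-8/5) = 88/5)
H(310, 1760) - m(-774) = 88/5 - 3*(-774) = 88/5 - 1*(-2322) = 88/5 + 2322 = 11698/5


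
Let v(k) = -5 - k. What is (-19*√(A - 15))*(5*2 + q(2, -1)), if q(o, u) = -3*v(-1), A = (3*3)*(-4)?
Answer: -418*I*√51 ≈ -2985.1*I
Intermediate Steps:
A = -36 (A = 9*(-4) = -36)
q(o, u) = 12 (q(o, u) = -3*(-5 - 1*(-1)) = -3*(-5 + 1) = -3*(-4) = 12)
(-19*√(A - 15))*(5*2 + q(2, -1)) = (-19*√(-36 - 15))*(5*2 + 12) = (-19*I*√51)*(10 + 12) = -19*I*√51*22 = -418*I*√51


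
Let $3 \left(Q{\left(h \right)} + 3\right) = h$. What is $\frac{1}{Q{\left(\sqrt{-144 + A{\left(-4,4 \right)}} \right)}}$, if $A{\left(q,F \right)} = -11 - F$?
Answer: $- \frac{9}{80} - \frac{i \sqrt{159}}{80} \approx -0.1125 - 0.15762 i$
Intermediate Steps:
$Q{\left(h \right)} = -3 + \frac{h}{3}$
$\frac{1}{Q{\left(\sqrt{-144 + A{\left(-4,4 \right)}} \right)}} = \frac{1}{-3 + \frac{\sqrt{-144 - 15}}{3}} = \frac{1}{-3 + \frac{\sqrt{-159}}{3}} = \frac{1}{-3 + \frac{i \sqrt{159}}{3}}$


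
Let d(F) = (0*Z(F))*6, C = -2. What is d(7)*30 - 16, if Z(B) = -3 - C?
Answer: -16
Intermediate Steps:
Z(B) = -1 (Z(B) = -3 - 1*(-2) = -3 + 2 = -1)
d(F) = 0 (d(F) = (0*(-1))*6 = 0*6 = 0)
d(7)*30 - 16 = 0*30 - 16 = 0 - 16 = -16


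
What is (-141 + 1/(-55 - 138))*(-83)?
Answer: 2258762/193 ≈ 11703.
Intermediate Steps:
(-141 + 1/(-55 - 138))*(-83) = (-141 + 1/(-193))*(-83) = (-141 - 1/193)*(-83) = -27214/193*(-83) = 2258762/193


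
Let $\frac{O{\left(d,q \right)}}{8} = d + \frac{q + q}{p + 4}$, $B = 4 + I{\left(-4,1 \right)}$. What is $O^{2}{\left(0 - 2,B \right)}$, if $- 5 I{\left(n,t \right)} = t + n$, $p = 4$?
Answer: $\frac{1156}{25} \approx 46.24$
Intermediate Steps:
$I{\left(n,t \right)} = - \frac{n}{5} - \frac{t}{5}$ ($I{\left(n,t \right)} = - \frac{t + n}{5} = - \frac{n + t}{5} = - \frac{n}{5} - \frac{t}{5}$)
$B = \frac{23}{5}$ ($B = 4 - - \frac{3}{5} = 4 + \left(\frac{4}{5} - \frac{1}{5}\right) = 4 + \frac{3}{5} = \frac{23}{5} \approx 4.6$)
$O{\left(d,q \right)} = 2 q + 8 d$ ($O{\left(d,q \right)} = 8 \left(d + \frac{q + q}{4 + 4}\right) = 8 \left(d + \frac{2 q}{8}\right) = 8 \left(d + 2 q \frac{1}{8}\right) = 8 \left(d + \frac{q}{4}\right) = 2 q + 8 d$)
$O^{2}{\left(0 - 2,B \right)} = \left(2 \cdot \frac{23}{5} + 8 \left(0 - 2\right)\right)^{2} = \left(\frac{46}{5} + 8 \left(0 - 2\right)\right)^{2} = \left(\frac{46}{5} + 8 \left(-2\right)\right)^{2} = \left(\frac{46}{5} - 16\right)^{2} = \left(- \frac{34}{5}\right)^{2} = \frac{1156}{25}$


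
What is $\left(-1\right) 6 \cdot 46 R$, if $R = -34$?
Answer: $9384$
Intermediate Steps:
$\left(-1\right) 6 \cdot 46 R = \left(-1\right) 6 \cdot 46 \left(-34\right) = \left(-6\right) 46 \left(-34\right) = \left(-276\right) \left(-34\right) = 9384$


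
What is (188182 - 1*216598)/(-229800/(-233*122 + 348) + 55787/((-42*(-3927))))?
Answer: -65797487433216/19734110293 ≈ -3334.2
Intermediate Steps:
(188182 - 1*216598)/(-229800/(-233*122 + 348) + 55787/((-42*(-3927)))) = (188182 - 216598)/(-229800/(-28426 + 348) + 55787/164934) = -28416/(-229800/(-28078) + 55787*(1/164934)) = -28416/(-229800*(-1/28078) + 55787/164934) = -28416/(114900/14039 + 55787/164934) = -28416/19734110293/2315508426 = -28416*2315508426/19734110293 = -65797487433216/19734110293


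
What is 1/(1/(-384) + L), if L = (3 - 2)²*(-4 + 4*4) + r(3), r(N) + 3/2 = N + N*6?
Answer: 384/12095 ≈ 0.031749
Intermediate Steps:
r(N) = -3/2 + 7*N (r(N) = -3/2 + (N + N*6) = -3/2 + (N + 6*N) = -3/2 + 7*N)
L = 63/2 (L = (3 - 2)²*(-4 + 4*4) + (-3/2 + 7*3) = 1²*(-4 + 16) + (-3/2 + 21) = 1*12 + 39/2 = 12 + 39/2 = 63/2 ≈ 31.500)
1/(1/(-384) + L) = 1/(1/(-384) + 63/2) = 1/(-1/384 + 63/2) = 1/(12095/384) = 384/12095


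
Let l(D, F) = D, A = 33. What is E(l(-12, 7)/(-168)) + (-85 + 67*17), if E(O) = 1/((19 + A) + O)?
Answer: 768380/729 ≈ 1054.0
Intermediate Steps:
E(O) = 1/(52 + O) (E(O) = 1/((19 + 33) + O) = 1/(52 + O))
E(l(-12, 7)/(-168)) + (-85 + 67*17) = 1/(52 - 12/(-168)) + (-85 + 67*17) = 1/(52 - 12*(-1/168)) + (-85 + 1139) = 1/(52 + 1/14) + 1054 = 1/(729/14) + 1054 = 14/729 + 1054 = 768380/729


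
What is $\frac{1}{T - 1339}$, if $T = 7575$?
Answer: $\frac{1}{6236} \approx 0.00016036$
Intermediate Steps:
$\frac{1}{T - 1339} = \frac{1}{7575 - 1339} = \frac{1}{6236}$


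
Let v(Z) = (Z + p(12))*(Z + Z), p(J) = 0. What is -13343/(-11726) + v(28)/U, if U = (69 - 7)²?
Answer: 1583565/1024426 ≈ 1.5458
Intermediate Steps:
U = 3844 (U = 62² = 3844)
v(Z) = 2*Z² (v(Z) = (Z + 0)*(Z + Z) = Z*(2*Z) = 2*Z²)
-13343/(-11726) + v(28)/U = -13343/(-11726) + (2*28²)/3844 = -13343*(-1/11726) + (2*784)*(1/3844) = 1213/1066 + 1568*(1/3844) = 1213/1066 + 392/961 = 1583565/1024426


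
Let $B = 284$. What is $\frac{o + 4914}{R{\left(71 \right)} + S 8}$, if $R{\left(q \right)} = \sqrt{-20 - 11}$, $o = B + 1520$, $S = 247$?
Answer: $\frac{13274768}{3904607} - \frac{6718 i \sqrt{31}}{3904607} \approx 3.3998 - 0.0095795 i$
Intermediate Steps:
$o = 1804$ ($o = 284 + 1520 = 1804$)
$R{\left(q \right)} = i \sqrt{31}$ ($R{\left(q \right)} = \sqrt{-31} = i \sqrt{31}$)
$\frac{o + 4914}{R{\left(71 \right)} + S 8} = \frac{1804 + 4914}{i \sqrt{31} + 247 \cdot 8} = \frac{6718}{i \sqrt{31} + 1976} = \frac{6718}{1976 + i \sqrt{31}}$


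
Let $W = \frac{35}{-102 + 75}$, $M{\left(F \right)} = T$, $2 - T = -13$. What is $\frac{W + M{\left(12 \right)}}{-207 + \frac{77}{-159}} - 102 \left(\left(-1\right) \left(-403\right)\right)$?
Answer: $- \frac{1220480207}{29691} \approx -41106.0$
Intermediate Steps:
$T = 15$ ($T = 2 - -13 = 2 + 13 = 15$)
$M{\left(F \right)} = 15$
$W = - \frac{35}{27}$ ($W = \frac{35}{-27} = 35 \left(- \frac{1}{27}\right) = - \frac{35}{27} \approx -1.2963$)
$\frac{W + M{\left(12 \right)}}{-207 + \frac{77}{-159}} - 102 \left(\left(-1\right) \left(-403\right)\right) = \frac{- \frac{35}{27} + 15}{-207 + \frac{77}{-159}} - 102 \left(\left(-1\right) \left(-403\right)\right) = \frac{370}{27 \left(-207 + 77 \left(- \frac{1}{159}\right)\right)} - 41106 = \frac{370}{27 \left(-207 - \frac{77}{159}\right)} - 41106 = \frac{370}{27 \left(- \frac{32990}{159}\right)} - 41106 = \frac{370}{27} \left(- \frac{159}{32990}\right) - 41106 = - \frac{1961}{29691} - 41106 = - \frac{1220480207}{29691}$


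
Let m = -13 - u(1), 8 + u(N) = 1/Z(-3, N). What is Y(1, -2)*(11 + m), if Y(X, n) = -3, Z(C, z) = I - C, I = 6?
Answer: -53/3 ≈ -17.667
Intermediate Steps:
Z(C, z) = 6 - C
u(N) = -71/9 (u(N) = -8 + 1/(6 - 1*(-3)) = -8 + 1/(6 + 3) = -8 + 1/9 = -8 + ⅑ = -71/9)
m = -46/9 (m = -13 - 1*(-71/9) = -13 + 71/9 = -46/9 ≈ -5.1111)
Y(1, -2)*(11 + m) = -3*(11 - 46/9) = -3*53/9 = -53/3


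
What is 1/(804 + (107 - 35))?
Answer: 1/876 ≈ 0.0011416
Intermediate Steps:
1/(804 + (107 - 35)) = 1/(804 + 72) = 1/876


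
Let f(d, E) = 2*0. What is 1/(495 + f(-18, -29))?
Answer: 1/495 ≈ 0.0020202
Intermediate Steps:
f(d, E) = 0
1/(495 + f(-18, -29)) = 1/(495 + 0) = 1/495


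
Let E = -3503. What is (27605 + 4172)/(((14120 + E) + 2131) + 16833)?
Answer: 31777/29581 ≈ 1.0742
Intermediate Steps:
(27605 + 4172)/(((14120 + E) + 2131) + 16833) = (27605 + 4172)/(((14120 - 3503) + 2131) + 16833) = 31777/((10617 + 2131) + 16833) = 31777/(12748 + 16833) = 31777/29581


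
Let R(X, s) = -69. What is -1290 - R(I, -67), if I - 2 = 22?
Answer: -1221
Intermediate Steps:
I = 24 (I = 2 + 22 = 24)
-1290 - R(I, -67) = -1290 - 1*(-69) = -1290 + 69 = -1221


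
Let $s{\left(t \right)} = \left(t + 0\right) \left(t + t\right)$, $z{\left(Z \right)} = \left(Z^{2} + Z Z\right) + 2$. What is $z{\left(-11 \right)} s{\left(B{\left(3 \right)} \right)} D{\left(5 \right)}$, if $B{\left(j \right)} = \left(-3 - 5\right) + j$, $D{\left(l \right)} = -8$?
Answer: $-97600$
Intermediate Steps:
$z{\left(Z \right)} = 2 + 2 Z^{2}$ ($z{\left(Z \right)} = \left(Z^{2} + Z^{2}\right) + 2 = 2 Z^{2} + 2 = 2 + 2 Z^{2}$)
$B{\left(j \right)} = -8 + j$
$s{\left(t \right)} = 2 t^{2}$ ($s{\left(t \right)} = t 2 t = 2 t^{2}$)
$z{\left(-11 \right)} s{\left(B{\left(3 \right)} \right)} D{\left(5 \right)} = \left(2 + 2 \left(-11\right)^{2}\right) 2 \left(-8 + 3\right)^{2} \left(-8\right) = \left(2 + 2 \cdot 121\right) 2 \left(-5\right)^{2} \left(-8\right) = \left(2 + 242\right) 2 \cdot 25 \left(-8\right) = 244 \cdot 50 \left(-8\right) = 12200 \left(-8\right) = -97600$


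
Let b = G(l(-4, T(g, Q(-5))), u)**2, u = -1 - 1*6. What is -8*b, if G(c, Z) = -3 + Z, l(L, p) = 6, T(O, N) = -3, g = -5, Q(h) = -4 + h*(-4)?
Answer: -800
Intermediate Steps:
Q(h) = -4 - 4*h
u = -7 (u = -1 - 6 = -7)
b = 100 (b = (-3 - 7)**2 = (-10)**2 = 100)
-8*b = -8*100 = -800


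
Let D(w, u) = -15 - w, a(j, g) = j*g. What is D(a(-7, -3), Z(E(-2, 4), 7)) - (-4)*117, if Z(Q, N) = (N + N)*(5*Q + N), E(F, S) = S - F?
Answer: 432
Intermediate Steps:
Z(Q, N) = 2*N*(N + 5*Q) (Z(Q, N) = (2*N)*(N + 5*Q) = 2*N*(N + 5*Q))
a(j, g) = g*j
D(a(-7, -3), Z(E(-2, 4), 7)) - (-4)*117 = (-15 - (-3)*(-7)) - (-4)*117 = (-15 - 1*21) - 1*(-468) = (-15 - 21) + 468 = -36 + 468 = 432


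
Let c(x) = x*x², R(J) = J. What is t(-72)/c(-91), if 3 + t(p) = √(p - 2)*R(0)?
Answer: 3/753571 ≈ 3.9810e-6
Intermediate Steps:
t(p) = -3 (t(p) = -3 + √(p - 2)*0 = -3 + √(-2 + p)*0 = -3 + 0 = -3)
c(x) = x³
t(-72)/c(-91) = -3/((-91)³) = -3/(-753571) = -3*(-1/753571) = 3/753571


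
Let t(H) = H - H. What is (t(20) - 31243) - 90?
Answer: -31333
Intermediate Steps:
t(H) = 0
(t(20) - 31243) - 90 = (0 - 31243) - 90 = -31243 - 90 = -31333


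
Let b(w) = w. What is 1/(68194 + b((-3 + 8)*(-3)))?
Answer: 1/68179 ≈ 1.4667e-5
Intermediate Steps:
1/(68194 + b((-3 + 8)*(-3))) = 1/(68194 + (-3 + 8)*(-3)) = 1/(68194 + 5*(-3)) = 1/(68194 - 15) = 1/68179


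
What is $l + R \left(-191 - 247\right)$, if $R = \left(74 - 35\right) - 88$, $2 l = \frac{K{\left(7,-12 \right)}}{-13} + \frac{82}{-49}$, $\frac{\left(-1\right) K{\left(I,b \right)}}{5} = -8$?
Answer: $\frac{13669781}{637} \approx 21460.0$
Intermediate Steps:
$K{\left(I,b \right)} = 40$ ($K{\left(I,b \right)} = \left(-5\right) \left(-8\right) = 40$)
$l = - \frac{1513}{637}$ ($l = \frac{\frac{40}{-13} + \frac{82}{-49}}{2} = \frac{40 \left(- \frac{1}{13}\right) + 82 \left(- \frac{1}{49}\right)}{2} = \frac{- \frac{40}{13} - \frac{82}{49}}{2} = \frac{1}{2} \left(- \frac{3026}{637}\right) = - \frac{1513}{637} \approx -2.3752$)
$R = -49$ ($R = 39 - 88 = -49$)
$l + R \left(-191 - 247\right) = - \frac{1513}{637} - 49 \left(-191 - 247\right) = - \frac{1513}{637} - -21462 = - \frac{1513}{637} + 21462 = \frac{13669781}{637}$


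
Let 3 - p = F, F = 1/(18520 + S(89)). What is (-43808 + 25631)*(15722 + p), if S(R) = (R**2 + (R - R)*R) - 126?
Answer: -7521703929198/26315 ≈ -2.8583e+8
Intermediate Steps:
S(R) = -126 + R**2 (S(R) = (R**2 + 0*R) - 126 = (R**2 + 0) - 126 = R**2 - 126 = -126 + R**2)
F = 1/26315 (F = 1/(18520 + (-126 + 89**2)) = 1/(18520 + (-126 + 7921)) = 1/(18520 + 7795) = 1/26315 ≈ 3.8001e-5)
p = 78944/26315 (p = 3 - 1*1/26315 = 3 - 1/26315 = 78944/26315 ≈ 3.0000)
(-43808 + 25631)*(15722 + p) = (-43808 + 25631)*(15722 + 78944/26315) = -18177*413803374/26315 = -7521703929198/26315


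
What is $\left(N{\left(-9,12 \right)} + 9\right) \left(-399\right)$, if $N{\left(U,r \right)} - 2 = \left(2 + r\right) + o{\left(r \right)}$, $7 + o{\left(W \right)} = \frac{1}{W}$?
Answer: $- \frac{28861}{4} \approx -7215.3$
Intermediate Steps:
$o{\left(W \right)} = -7 + \frac{1}{W}$
$N{\left(U,r \right)} = -3 + r + \frac{1}{r}$ ($N{\left(U,r \right)} = 2 - \left(5 - r - \frac{1}{r}\right) = 2 + \left(-5 + r + \frac{1}{r}\right) = -3 + r + \frac{1}{r}$)
$\left(N{\left(-9,12 \right)} + 9\right) \left(-399\right) = \left(\left(-3 + 12 + \frac{1}{12}\right) + 9\right) \left(-399\right) = \left(\frac{109}{12} + 9\right) \left(-399\right) = \frac{217}{12} \left(-399\right) = - \frac{28861}{4}$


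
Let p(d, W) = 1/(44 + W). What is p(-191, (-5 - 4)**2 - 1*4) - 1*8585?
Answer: -1038784/121 ≈ -8585.0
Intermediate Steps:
p(-191, (-5 - 4)**2 - 1*4) - 1*8585 = 1/(44 + ((-5 - 4)**2 - 1*4)) - 1*8585 = 1/(44 + ((-9)**2 - 4)) - 8585 = 1/(44 + (81 - 4)) - 8585 = 1/(44 + 77) - 8585 = 1/121 - 8585 = -1038784/121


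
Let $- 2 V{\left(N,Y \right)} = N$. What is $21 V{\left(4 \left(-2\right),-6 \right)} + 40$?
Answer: $124$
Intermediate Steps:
$V{\left(N,Y \right)} = - \frac{N}{2}$
$21 V{\left(4 \left(-2\right),-6 \right)} + 40 = 21 \left(- \frac{4 \left(-2\right)}{2}\right) + 40 = 21 \left(\left(- \frac{1}{2}\right) \left(-8\right)\right) + 40 = 21 \cdot 4 + 40 = 84 + 40 = 124$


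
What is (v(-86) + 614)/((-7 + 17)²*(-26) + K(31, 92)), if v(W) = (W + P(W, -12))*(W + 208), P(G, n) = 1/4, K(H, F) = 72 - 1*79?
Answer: 6565/1738 ≈ 3.7773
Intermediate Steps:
K(H, F) = -7 (K(H, F) = 72 - 79 = -7)
P(G, n) = ¼
v(W) = (208 + W)*(¼ + W) (v(W) = (W + ¼)*(W + 208) = (¼ + W)*(208 + W) = (208 + W)*(¼ + W))
(v(-86) + 614)/((-7 + 17)²*(-26) + K(31, 92)) = ((52 + (-86)² + (833/4)*(-86)) + 614)/((-7 + 17)²*(-26) - 7) = ((52 + 7396 - 35819/2) + 614)/(10²*(-26) - 7) = (-20923/2 + 614)/(100*(-26) - 7) = -19695/(2*(-2600 - 7)) = -19695/2/(-2607) = -19695/2*(-1/2607) = 6565/1738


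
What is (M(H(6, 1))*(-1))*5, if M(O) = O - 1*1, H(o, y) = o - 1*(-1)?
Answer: -30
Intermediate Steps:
H(o, y) = 1 + o (H(o, y) = o + 1 = 1 + o)
M(O) = -1 + O (M(O) = O - 1 = -1 + O)
(M(H(6, 1))*(-1))*5 = ((-1 + (1 + 6))*(-1))*5 = ((-1 + 7)*(-1))*5 = (6*(-1))*5 = -6*5 = -30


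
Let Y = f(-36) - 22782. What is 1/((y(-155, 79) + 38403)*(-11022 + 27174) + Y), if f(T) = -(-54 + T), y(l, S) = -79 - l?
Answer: 1/621490116 ≈ 1.6090e-9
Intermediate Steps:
f(T) = 54 - T
Y = -22692 (Y = (54 - 1*(-36)) - 22782 = (54 + 36) - 22782 = 90 - 22782 = -22692)
1/((y(-155, 79) + 38403)*(-11022 + 27174) + Y) = 1/(((-79 - 1*(-155)) + 38403)*(-11022 + 27174) - 22692) = 1/(((-79 + 155) + 38403)*16152 - 22692) = 1/((76 + 38403)*16152 - 22692) = 1/(38479*16152 - 22692) = 1/(621512808 - 22692) = 1/621490116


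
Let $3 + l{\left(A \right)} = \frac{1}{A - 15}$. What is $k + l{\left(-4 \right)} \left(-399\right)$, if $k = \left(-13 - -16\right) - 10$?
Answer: $1211$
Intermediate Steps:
$l{\left(A \right)} = -3 + \frac{1}{-15 + A}$ ($l{\left(A \right)} = -3 + \frac{1}{A - 15} = -3 + \frac{1}{-15 + A}$)
$k = -7$ ($k = \left(-13 + \left(-4 + 20\right)\right) - 10 = \left(-13 + 16\right) - 10 = 3 - 10 = -7$)
$k + l{\left(-4 \right)} \left(-399\right) = -7 + \frac{46 - -12}{-15 - 4} \left(-399\right) = -7 + \frac{46 + 12}{-19} \left(-399\right) = -7 + \left(- \frac{1}{19}\right) 58 \left(-399\right) = -7 - -1218 = -7 + 1218 = 1211$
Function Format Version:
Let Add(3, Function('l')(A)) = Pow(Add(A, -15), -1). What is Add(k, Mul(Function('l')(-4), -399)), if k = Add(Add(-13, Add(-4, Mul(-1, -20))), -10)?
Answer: 1211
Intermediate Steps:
Function('l')(A) = Add(-3, Pow(Add(-15, A), -1)) (Function('l')(A) = Add(-3, Pow(Add(A, -15), -1)) = Add(-3, Pow(Add(-15, A), -1)))
k = -7 (k = Add(Add(-13, Add(-4, 20)), -10) = Add(Add(-13, 16), -10) = Add(3, -10) = -7)
Add(k, Mul(Function('l')(-4), -399)) = Add(-7, Mul(Mul(Pow(Add(-15, -4), -1), Add(46, Mul(-3, -4))), -399)) = Add(-7, Mul(Mul(Pow(-19, -1), Add(46, 12)), -399)) = Add(-7, Mul(Mul(Rational(-1, 19), 58), -399)) = Add(-7, Mul(Rational(-58, 19), -399)) = Add(-7, 1218) = 1211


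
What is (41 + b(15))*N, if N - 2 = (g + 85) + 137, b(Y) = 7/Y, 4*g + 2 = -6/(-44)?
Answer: 2039227/220 ≈ 9269.2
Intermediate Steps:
g = -41/88 (g = -1/2 + (-6/(-44))/4 = -1/2 + (-6*(-1/44))/4 = -1/2 + (1/4)*(3/22) = -1/2 + 3/88 = -41/88 ≈ -0.46591)
N = 19671/88 (N = 2 + ((-41/88 + 85) + 137) = 2 + (7439/88 + 137) = 2 + 19495/88 = 19671/88 ≈ 223.53)
(41 + b(15))*N = (41 + 7/15)*(19671/88) = (622/15)*(19671/88) = 2039227/220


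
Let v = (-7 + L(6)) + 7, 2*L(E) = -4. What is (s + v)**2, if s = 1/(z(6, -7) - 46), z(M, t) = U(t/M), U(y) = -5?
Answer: 10609/2601 ≈ 4.0788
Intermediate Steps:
z(M, t) = -5
L(E) = -2 (L(E) = (1/2)*(-4) = -2)
s = -1/51 (s = 1/(-5 - 46) = 1/(-51) = -1/51 ≈ -0.019608)
v = -2 (v = (-7 - 2) + 7 = -9 + 7 = -2)
(s + v)**2 = (-1/51 - 2)**2 = (-103/51)**2 = 10609/2601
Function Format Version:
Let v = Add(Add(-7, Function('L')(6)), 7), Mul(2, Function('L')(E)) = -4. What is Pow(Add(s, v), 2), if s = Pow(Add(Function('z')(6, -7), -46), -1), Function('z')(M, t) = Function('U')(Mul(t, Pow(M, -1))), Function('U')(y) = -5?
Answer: Rational(10609, 2601) ≈ 4.0788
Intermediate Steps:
Function('z')(M, t) = -5
Function('L')(E) = -2 (Function('L')(E) = Mul(Rational(1, 2), -4) = -2)
s = Rational(-1, 51) (s = Pow(Add(-5, -46), -1) = Pow(-51, -1) = Rational(-1, 51) ≈ -0.019608)
v = -2 (v = Add(Add(-7, -2), 7) = Add(-9, 7) = -2)
Pow(Add(s, v), 2) = Pow(Add(Rational(-1, 51), -2), 2) = Pow(Rational(-103, 51), 2) = Rational(10609, 2601)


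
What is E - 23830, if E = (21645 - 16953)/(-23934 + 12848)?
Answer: -5743132/241 ≈ -23830.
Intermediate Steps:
E = -102/241 (E = 4692/(-11086) = 4692*(-1/11086) = -102/241 ≈ -0.42324)
E - 23830 = -102/241 - 23830 = -5743132/241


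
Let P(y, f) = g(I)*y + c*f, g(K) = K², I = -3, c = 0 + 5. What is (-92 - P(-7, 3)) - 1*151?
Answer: -195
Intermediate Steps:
c = 5
P(y, f) = 5*f + 9*y (P(y, f) = (-3)²*y + 5*f = 9*y + 5*f = 5*f + 9*y)
(-92 - P(-7, 3)) - 1*151 = (-92 - (5*3 + 9*(-7))) - 1*151 = (-92 - (15 - 63)) - 151 = (-92 - (-48)) - 151 = (-92 - 1*(-48)) - 151 = (-92 + 48) - 151 = -44 - 151 = -195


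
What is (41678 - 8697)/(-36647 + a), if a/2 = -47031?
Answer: -32981/130709 ≈ -0.25232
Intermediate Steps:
a = -94062 (a = 2*(-47031) = -94062)
(41678 - 8697)/(-36647 + a) = (41678 - 8697)/(-36647 - 94062) = 32981/(-130709) = 32981*(-1/130709) = -32981/130709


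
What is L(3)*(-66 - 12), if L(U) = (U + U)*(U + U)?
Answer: -2808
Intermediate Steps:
L(U) = 4*U**2 (L(U) = (2*U)*(2*U) = 4*U**2)
L(3)*(-66 - 12) = (4*3**2)*(-66 - 12) = (4*9)*(-78) = 36*(-78) = -2808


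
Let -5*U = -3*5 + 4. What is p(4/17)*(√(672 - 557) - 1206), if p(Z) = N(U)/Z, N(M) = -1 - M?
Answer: 82008/5 - 68*√115/5 ≈ 16256.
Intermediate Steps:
U = 11/5 (U = -(-3*5 + 4)/5 = -(-15 + 4)/5 = -⅕*(-11) = 11/5 ≈ 2.2000)
p(Z) = -16/(5*Z) (p(Z) = (-1 - 1*11/5)/Z = (-1 - 11/5)/Z = -16/(5*Z))
p(4/17)*(√(672 - 557) - 1206) = (-16/(5*(4/17)))*(√(672 - 557) - 1206) = (-16/(5*(4*(1/17))))*(√115 - 1206) = (-16/(5*4/17))*(-1206 + √115) = (-16/5*17/4)*(-1206 + √115) = -68*(-1206 + √115)/5 = 82008/5 - 68*√115/5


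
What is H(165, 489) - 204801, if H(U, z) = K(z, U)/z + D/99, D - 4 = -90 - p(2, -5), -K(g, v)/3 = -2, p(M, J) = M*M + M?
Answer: -3304888535/16137 ≈ -2.0480e+5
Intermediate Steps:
p(M, J) = M + M² (p(M, J) = M² + M = M + M²)
K(g, v) = 6 (K(g, v) = -3*(-2) = 6)
D = -92 (D = 4 + (-90 - 2*(1 + 2)) = 4 + (-90 - 2*3) = 4 + (-90 - 1*6) = 4 + (-90 - 6) = 4 - 96 = -92)
H(U, z) = -92/99 + 6/z (H(U, z) = 6/z - 92/99 = -92/99 + 6/z)
H(165, 489) - 204801 = (-92/99 + 6/489) - 204801 = (-92/99 + 6*(1/489)) - 204801 = (-92/99 + 2/163) - 204801 = -14798/16137 - 204801 = -3304888535/16137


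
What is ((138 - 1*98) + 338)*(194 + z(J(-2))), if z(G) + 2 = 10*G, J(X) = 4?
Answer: 87696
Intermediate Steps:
z(G) = -2 + 10*G
((138 - 1*98) + 338)*(194 + z(J(-2))) = ((138 - 1*98) + 338)*(194 + (-2 + 10*4)) = ((138 - 98) + 338)*(194 + (-2 + 40)) = (40 + 338)*(194 + 38) = 378*232 = 87696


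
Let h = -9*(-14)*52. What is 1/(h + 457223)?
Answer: 1/463775 ≈ 2.1562e-6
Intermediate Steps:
h = 6552 (h = 126*52 = 6552)
1/(h + 457223) = 1/(6552 + 457223) = 1/463775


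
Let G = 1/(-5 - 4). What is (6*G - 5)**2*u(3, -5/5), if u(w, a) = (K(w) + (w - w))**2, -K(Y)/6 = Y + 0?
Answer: 10404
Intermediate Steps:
G = -1/9 (G = 1/(-9) = -1/9 ≈ -0.11111)
K(Y) = -6*Y (K(Y) = -6*(Y + 0) = -6*Y)
u(w, a) = 36*w**2 (u(w, a) = (-6*w + (w - w))**2 = (-6*w + 0)**2 = (-6*w)**2 = 36*w**2)
(6*G - 5)**2*u(3, -5/5) = (6*(-1/9) - 5)**2*(36*3**2) = (-2/3 - 5)**2*(36*9) = (-17/3)**2*324 = (289/9)*324 = 10404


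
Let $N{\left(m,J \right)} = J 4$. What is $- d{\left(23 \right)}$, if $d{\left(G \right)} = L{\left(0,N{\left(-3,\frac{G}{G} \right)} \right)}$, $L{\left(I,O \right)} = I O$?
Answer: $0$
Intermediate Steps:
$N{\left(m,J \right)} = 4 J$
$d{\left(G \right)} = 0$ ($d{\left(G \right)} = 0 \cdot 4 \frac{G}{G} = 0 \cdot 4 \cdot 1 = 0 \cdot 4 = 0$)
$- d{\left(23 \right)} = \left(-1\right) 0 = 0$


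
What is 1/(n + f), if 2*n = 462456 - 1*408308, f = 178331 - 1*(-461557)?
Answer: 1/666962 ≈ 1.4993e-6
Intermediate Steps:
f = 639888 (f = 178331 + 461557 = 639888)
n = 27074 (n = (462456 - 1*408308)/2 = (462456 - 408308)/2 = (½)*54148 = 27074)
1/(n + f) = 1/(27074 + 639888) = 1/666962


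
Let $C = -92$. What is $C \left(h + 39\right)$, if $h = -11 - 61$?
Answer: $3036$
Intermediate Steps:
$h = -72$
$C \left(h + 39\right) = - 92 \left(-72 + 39\right) = \left(-92\right) \left(-33\right) = 3036$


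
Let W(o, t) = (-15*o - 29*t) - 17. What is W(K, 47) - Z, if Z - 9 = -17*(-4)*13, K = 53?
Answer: -3068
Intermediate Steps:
W(o, t) = -17 - 29*t - 15*o (W(o, t) = (-29*t - 15*o) - 17 = -17 - 29*t - 15*o)
Z = 893 (Z = 9 - 17*(-4)*13 = 9 + 68*13 = 9 + 884 = 893)
W(K, 47) - Z = (-17 - 29*47 - 15*53) - 1*893 = (-17 - 1363 - 795) - 893 = -2175 - 893 = -3068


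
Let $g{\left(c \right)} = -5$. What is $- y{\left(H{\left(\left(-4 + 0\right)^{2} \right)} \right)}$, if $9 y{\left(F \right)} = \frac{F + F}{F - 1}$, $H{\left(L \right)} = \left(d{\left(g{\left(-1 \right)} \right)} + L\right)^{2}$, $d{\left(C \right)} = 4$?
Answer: $- \frac{800}{3591} \approx -0.22278$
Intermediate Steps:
$H{\left(L \right)} = \left(4 + L\right)^{2}$
$y{\left(F \right)} = \frac{2 F}{9 \left(-1 + F\right)}$ ($y{\left(F \right)} = \frac{\left(F + F\right) \frac{1}{F - 1}}{9} = \frac{2 F \frac{1}{-1 + F}}{9} = \frac{2 F}{9 \left(-1 + F\right)}$)
$- y{\left(H{\left(\left(-4 + 0\right)^{2} \right)} \right)} = - \frac{2 \left(4 + \left(-4 + 0\right)^{2}\right)^{2}}{9 \left(-1 + \left(4 + \left(-4 + 0\right)^{2}\right)^{2}\right)} = - \frac{2 \left(4 + \left(-4\right)^{2}\right)^{2}}{9 \left(-1 + \left(4 + \left(-4\right)^{2}\right)^{2}\right)} = - \frac{2 \left(4 + 16\right)^{2}}{9 \left(-1 + \left(4 + 16\right)^{2}\right)} = - \frac{2 \cdot 20^{2}}{9 \left(-1 + 20^{2}\right)} = - \frac{2 \cdot 400}{9 \left(-1 + 400\right)} = - \frac{2 \cdot 400}{9 \cdot 399} = \left(-1\right) \frac{800}{3591} = - \frac{800}{3591}$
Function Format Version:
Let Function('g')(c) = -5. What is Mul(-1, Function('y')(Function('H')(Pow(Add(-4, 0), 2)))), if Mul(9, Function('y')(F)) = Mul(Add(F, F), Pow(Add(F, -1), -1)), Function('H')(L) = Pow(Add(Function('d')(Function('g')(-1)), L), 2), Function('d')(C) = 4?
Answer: Rational(-800, 3591) ≈ -0.22278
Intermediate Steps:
Function('H')(L) = Pow(Add(4, L), 2)
Function('y')(F) = Mul(Rational(2, 9), F, Pow(Add(-1, F), -1)) (Function('y')(F) = Mul(Rational(1, 9), Mul(Add(F, F), Pow(Add(F, -1), -1))) = Mul(Rational(1, 9), Mul(Mul(2, F), Pow(Add(-1, F), -1))) = Mul(Rational(1, 9), Mul(2, F, Pow(Add(-1, F), -1))) = Mul(Rational(2, 9), F, Pow(Add(-1, F), -1)))
Mul(-1, Function('y')(Function('H')(Pow(Add(-4, 0), 2)))) = Mul(-1, Mul(Rational(2, 9), Pow(Add(4, Pow(Add(-4, 0), 2)), 2), Pow(Add(-1, Pow(Add(4, Pow(Add(-4, 0), 2)), 2)), -1))) = Mul(-1, Mul(Rational(2, 9), Pow(Add(4, Pow(-4, 2)), 2), Pow(Add(-1, Pow(Add(4, Pow(-4, 2)), 2)), -1))) = Mul(-1, Mul(Rational(2, 9), Pow(Add(4, 16), 2), Pow(Add(-1, Pow(Add(4, 16), 2)), -1))) = Mul(-1, Mul(Rational(2, 9), Pow(20, 2), Pow(Add(-1, Pow(20, 2)), -1))) = Mul(-1, Mul(Rational(2, 9), 400, Pow(Add(-1, 400), -1))) = Mul(-1, Mul(Rational(2, 9), 400, Pow(399, -1))) = Mul(-1, Mul(Rational(2, 9), 400, Rational(1, 399))) = Mul(-1, Rational(800, 3591)) = Rational(-800, 3591)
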